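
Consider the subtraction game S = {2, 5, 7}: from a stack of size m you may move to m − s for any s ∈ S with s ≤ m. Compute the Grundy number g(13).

0

Build the Grundy sequence with g(k) = mex{g(k−s) : s ∈ {2, 5, 7}, s ≤ k}:
k:     0  1  2  3  4  5  6  7  8  9 10 11 12 13
g(k):  0  0  1  1  0  2  1  3  2  2  0  3  1  0
So g(13) = 0.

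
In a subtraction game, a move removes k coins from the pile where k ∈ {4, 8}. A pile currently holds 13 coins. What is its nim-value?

Grundy values for subtraction set {4, 8}:
k:     0  1  2  3  4  5  6  7  8  9 10 11 12 13
g(k):  0  0  0  0  1  1  1  1  2  2  2  2  0  0
So g(13) = 0.

0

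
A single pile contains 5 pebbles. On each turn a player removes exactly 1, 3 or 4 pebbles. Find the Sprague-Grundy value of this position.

3

Grundy values for subtraction set {1, 3, 4}:
k:     0  1  2  3  4  5
g(k):  0  1  0  1  2  3
So g(5) = 3.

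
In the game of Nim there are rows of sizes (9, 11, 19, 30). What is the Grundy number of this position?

Nim-sum: 9 XOR 11 XOR 19 XOR 30 = 15.

15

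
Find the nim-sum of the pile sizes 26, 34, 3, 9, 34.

Write each in binary and XOR column by column:
  011010  (26)
  100010  (34)
  000011  (3)
  001001  (9)
  100010  (34)
  ------
  010000  (16)

16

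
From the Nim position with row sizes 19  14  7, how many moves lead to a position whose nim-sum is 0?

Nim-sum: 19 ⊕ 14 ⊕ 7 = 26.
The overall nim-sum is X = 26. A row of size p has a winning move iff p XOR X < p (reduce it to p XOR X).
  19: 19 XOR 26 = 9 < 19 — winning move (to 9).
  14: 14 XOR 26 = 20 ≥ 14 — no move.
  7: 7 XOR 26 = 29 ≥ 7 — no move.
That gives 1 winning move.

1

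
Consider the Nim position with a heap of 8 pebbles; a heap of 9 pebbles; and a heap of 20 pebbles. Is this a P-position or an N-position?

N-position

Bitwise XOR of the heap sizes:
  01000  (8)
  01001  (9)
  10100  (20)
  -----
  10101  (21)
The nim-sum is 21 ≠ 0, so this is an N-position: the player to move can win.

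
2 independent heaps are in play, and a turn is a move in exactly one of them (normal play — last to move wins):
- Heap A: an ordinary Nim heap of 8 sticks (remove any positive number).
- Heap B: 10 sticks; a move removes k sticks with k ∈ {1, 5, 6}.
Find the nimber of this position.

10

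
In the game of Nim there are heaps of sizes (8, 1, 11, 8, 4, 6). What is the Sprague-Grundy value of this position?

Compute the nim-sum pairwise:
8 ^ 1 = 9
9 ^ 11 = 2
2 ^ 8 = 10
10 ^ 4 = 14
14 ^ 6 = 8

8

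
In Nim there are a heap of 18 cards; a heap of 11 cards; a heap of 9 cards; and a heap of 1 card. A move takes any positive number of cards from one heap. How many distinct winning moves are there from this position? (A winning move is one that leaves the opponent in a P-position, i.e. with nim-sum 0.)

1

Nim-sum: 18 ^ 11 ^ 9 ^ 1 = 17.
The overall nim-sum is X = 17. A heap of size p has a winning move iff p XOR X < p (reduce it to p XOR X).
  18: 18 XOR 17 = 3 < 18 — winning move (to 3).
  11: 11 XOR 17 = 26 ≥ 11 — no move.
  9: 9 XOR 17 = 24 ≥ 9 — no move.
  1: 1 XOR 17 = 16 ≥ 1 — no move.
That gives 1 winning move.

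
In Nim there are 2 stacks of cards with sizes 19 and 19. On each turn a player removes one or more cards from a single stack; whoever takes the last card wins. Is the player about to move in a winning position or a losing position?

Losing position

Write each in binary and XOR column by column:
  10011  (19)
  10011  (19)
  -----
  00000  (0)
The nim-sum is 0, so this is a P-position: the player to move is in a losing position under optimal play.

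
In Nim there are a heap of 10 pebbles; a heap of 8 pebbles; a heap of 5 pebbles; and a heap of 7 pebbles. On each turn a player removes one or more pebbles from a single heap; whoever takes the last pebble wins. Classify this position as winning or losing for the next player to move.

Losing position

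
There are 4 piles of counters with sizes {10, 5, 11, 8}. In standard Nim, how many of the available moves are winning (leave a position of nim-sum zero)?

3

Write each in binary and XOR column by column:
  1010  (10)
  0101  (5)
  1011  (11)
  1000  (8)
  ----
  1100  (12)
The overall nim-sum is X = 12. A pile of size p has a winning move iff p XOR X < p (reduce it to p XOR X).
  10: 10 XOR 12 = 6 < 10 — winning move (to 6).
  5: 5 XOR 12 = 9 ≥ 5 — no move.
  11: 11 XOR 12 = 7 < 11 — winning move (to 7).
  8: 8 XOR 12 = 4 < 8 — winning move (to 4).
That gives 3 winning moves.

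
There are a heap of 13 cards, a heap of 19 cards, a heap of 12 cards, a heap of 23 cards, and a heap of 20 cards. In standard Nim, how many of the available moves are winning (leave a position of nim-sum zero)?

3

Compute the nim-sum pairwise:
13 ^ 19 = 30
30 ^ 12 = 18
18 ^ 23 = 5
5 ^ 20 = 17
The overall nim-sum is X = 17. A heap of size p has a winning move iff p XOR X < p (reduce it to p XOR X).
  13: 13 XOR 17 = 28 ≥ 13 — no move.
  19: 19 XOR 17 = 2 < 19 — winning move (to 2).
  12: 12 XOR 17 = 29 ≥ 12 — no move.
  23: 23 XOR 17 = 6 < 23 — winning move (to 6).
  20: 20 XOR 17 = 5 < 20 — winning move (to 5).
That gives 3 winning moves.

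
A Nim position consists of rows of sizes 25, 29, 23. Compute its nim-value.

19

Compute the nim-sum pairwise:
25 ⊕ 29 = 4
4 ⊕ 23 = 19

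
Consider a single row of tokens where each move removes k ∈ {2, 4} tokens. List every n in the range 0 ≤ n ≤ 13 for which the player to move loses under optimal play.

0, 1, 6, 7, 12, 13

Compute g(0), g(1), … for moves {2, 4}:
k:     0  1  2  3  4  5  6  7  8  9 10 11 12 13
g(k):  0  0  1  1  2  2  0  0  1  1  2  2  0  0
The P-positions (g = 0) in 0..13 are 0, 1, 6, 7, 12, 13.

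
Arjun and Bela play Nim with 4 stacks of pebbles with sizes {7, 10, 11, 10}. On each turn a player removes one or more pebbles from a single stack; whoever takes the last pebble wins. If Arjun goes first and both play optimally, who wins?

Arjun wins

Compute the nim-sum pairwise:
7 XOR 10 = 13
13 XOR 11 = 6
6 XOR 10 = 12
The nim-sum is 12 ≠ 0, so this is an N-position: the player to move can win; Arjun has a winning move.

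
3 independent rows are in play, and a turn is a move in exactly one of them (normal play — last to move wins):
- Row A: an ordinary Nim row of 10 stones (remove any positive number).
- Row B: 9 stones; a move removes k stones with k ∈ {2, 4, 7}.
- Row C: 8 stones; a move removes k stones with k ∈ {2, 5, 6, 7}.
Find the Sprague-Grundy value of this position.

8

Row A is a plain Nim row of size 10, so its Grundy value is 10.
Grundy values for row B (subtraction set {2, 4, 7}):
g(0) = mex{} = 0
g(1) = mex{} = 0
g(2) = mex{0} = 1
g(3) = mex{0} = 1
g(4) = mex{0,1} = 2
g(5) = mex{0,1} = 2
g(6) = mex{1,2} = 0
g(7) = mex{0,1,2} = 3
g(8) = mex{0,2} = 1
g(9) = mex{1,2,3} = 0
So g(9) = 0.
Grundy values for row C (subtraction set {2, 5, 6, 7}):
g(0) = mex{} = 0
g(1) = mex{} = 0
g(2) = mex{0} = 1
g(3) = mex{0} = 1
g(4) = mex{1} = 0
g(5) = mex{0,1} = 2
g(6) = mex{0} = 1
g(7) = mex{0,1,2} = 3
g(8) = mex{0,1} = 2
So g(8) = 2.
By the Sprague-Grundy theorem, the Grundy value of a sum of independent games is the XOR of the component values.
Combined value = 10 ⊕ 0 ⊕ 2 = 8.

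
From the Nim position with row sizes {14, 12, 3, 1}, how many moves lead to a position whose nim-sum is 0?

0

In binary:
  1110  (14)
  1100  (12)
  0011  (3)
  0001  (1)
  ----
  0000  (0)
The nim-sum is already 0, so every move leaves a nonzero nim-sum — there are no winning moves.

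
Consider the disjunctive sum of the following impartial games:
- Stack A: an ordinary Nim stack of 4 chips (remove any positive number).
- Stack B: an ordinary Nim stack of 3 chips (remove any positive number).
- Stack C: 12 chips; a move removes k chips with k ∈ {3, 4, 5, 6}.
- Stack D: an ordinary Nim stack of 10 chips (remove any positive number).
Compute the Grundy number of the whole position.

12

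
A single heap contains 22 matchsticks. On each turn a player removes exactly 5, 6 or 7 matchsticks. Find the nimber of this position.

Compute g(0), g(1), … for moves {5, 6, 7}:
k:     0  1  2  3  4  5  6  7  8  9 10 11 12 13 14 15 16 17 18 19 20 21 22
g(k):  0  0  0  0  0  1  1  1  1  1  2  2  0  0  0  0  0  1  1  1  1  1  2
So g(22) = 2.

2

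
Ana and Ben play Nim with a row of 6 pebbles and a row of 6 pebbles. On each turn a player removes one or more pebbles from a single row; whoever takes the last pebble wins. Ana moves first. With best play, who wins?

Ben wins

Nim-sum: 6 ^ 6 = 0.
The nim-sum is 0, so this is a P-position: the player to move is in a losing position under optimal play; Ana is about to move from it and so loses — Ben wins.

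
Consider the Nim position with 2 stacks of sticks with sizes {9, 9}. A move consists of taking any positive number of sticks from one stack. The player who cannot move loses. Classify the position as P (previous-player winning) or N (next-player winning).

P-position

In binary:
  1001  (9)
  1001  (9)
  ----
  0000  (0)
The nim-sum is 0, so this is a P-position: the player to move is in a losing position under optimal play.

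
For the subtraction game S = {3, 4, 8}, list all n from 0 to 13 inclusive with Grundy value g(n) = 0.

Compute g(0), g(1), … for moves {3, 4, 8}:
k:     0  1  2  3  4  5  6  7  8  9 10 11 12 13
g(k):  0  0  0  1  1  1  2  0  2  3  1  3  0  0
The P-positions (g = 0) in 0..13 are 0, 1, 2, 7, 12, 13.

0, 1, 2, 7, 12, 13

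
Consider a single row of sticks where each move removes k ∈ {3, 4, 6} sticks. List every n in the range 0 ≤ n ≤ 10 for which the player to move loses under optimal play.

0, 1, 2, 9, 10

Grundy values for subtraction set {3, 4, 6}:
g(0) = mex{} = 0
g(1) = mex{} = 0
g(2) = mex{} = 0
g(3) = mex{0} = 1
g(4) = mex{0} = 1
g(5) = mex{0} = 1
g(6) = mex{0,1} = 2
g(7) = mex{0,1} = 2
g(8) = mex{0,1} = 2
g(9) = mex{1,2} = 0
g(10) = mex{1,2} = 0
The P-positions (g = 0) in 0..10 are 0, 1, 2, 9, 10.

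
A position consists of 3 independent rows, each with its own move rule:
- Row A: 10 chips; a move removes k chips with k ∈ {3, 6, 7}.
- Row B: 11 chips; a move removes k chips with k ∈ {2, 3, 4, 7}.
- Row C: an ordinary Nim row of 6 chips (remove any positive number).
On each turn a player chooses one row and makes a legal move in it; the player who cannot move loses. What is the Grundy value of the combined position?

6

Grundy values for row A (subtraction set {3, 6, 7}):
g(0) = mex{} = 0
g(1) = mex{} = 0
g(2) = mex{} = 0
g(3) = mex{0} = 1
g(4) = mex{0} = 1
g(5) = mex{0} = 1
g(6) = mex{0,1} = 2
g(7) = mex{0,1} = 2
g(8) = mex{0,1} = 2
g(9) = mex{0,1,2} = 3
g(10) = mex{1,2} = 0
So g(10) = 0.
Grundy values for row B (subtraction set {2, 3, 4, 7}):
k:     0  1  2  3  4  5  6  7  8  9 10 11
g(k):  0  0  1  1  2  2  0  3  1  4  2  0
So g(11) = 0.
Row C is a plain Nim row of size 6, so its Grundy value is 6.
The value of a disjunctive sum is the nim-sum of the parts.
Combined value = 0 ⊕ 0 ⊕ 6 = 6.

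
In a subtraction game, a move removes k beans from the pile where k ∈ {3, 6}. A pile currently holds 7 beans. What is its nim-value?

2

Grundy values for subtraction set {3, 6}:
k:     0  1  2  3  4  5  6  7
g(k):  0  0  0  1  1  1  2  2
So g(7) = 2.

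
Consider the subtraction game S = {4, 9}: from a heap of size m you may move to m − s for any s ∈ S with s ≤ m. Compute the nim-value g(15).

0

Compute g(0), g(1), … for moves {4, 9}:
k:     0  1  2  3  4  5  6  7  8  9 10 11 12 13 14 15
g(k):  0  0  0  0  1  1  1  1  0  2  2  2  1  0  0  0
So g(15) = 0.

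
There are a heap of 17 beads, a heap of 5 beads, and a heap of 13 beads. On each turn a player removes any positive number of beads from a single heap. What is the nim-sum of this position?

25

Write each in binary and XOR column by column:
  10001  (17)
  00101  (5)
  01101  (13)
  -----
  11001  (25)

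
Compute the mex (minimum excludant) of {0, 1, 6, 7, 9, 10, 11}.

2

The values 0, 1 are all present; 2 is the first non-negative integer missing from the set.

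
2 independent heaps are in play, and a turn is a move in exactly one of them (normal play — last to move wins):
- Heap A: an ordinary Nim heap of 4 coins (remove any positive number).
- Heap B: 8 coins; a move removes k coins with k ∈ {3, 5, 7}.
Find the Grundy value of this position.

6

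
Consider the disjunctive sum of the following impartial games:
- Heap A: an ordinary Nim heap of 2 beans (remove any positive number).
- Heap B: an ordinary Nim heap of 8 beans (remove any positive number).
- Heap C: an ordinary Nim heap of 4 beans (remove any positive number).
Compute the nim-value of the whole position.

Heap A is a plain Nim heap of size 2, so its Grundy value is 2.
Heap B is a plain Nim heap of size 8, so its Grundy value is 8.
Heap C is a plain Nim heap of size 4, so its Grundy value is 4.
By the Sprague-Grundy theorem, the Grundy value of a sum of independent games is the XOR of the component values.
Combined value = 2 XOR 8 XOR 4 = 14.

14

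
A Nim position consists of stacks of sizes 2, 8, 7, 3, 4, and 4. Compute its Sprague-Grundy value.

In binary:
  0010  (2)
  1000  (8)
  0111  (7)
  0011  (3)
  0100  (4)
  0100  (4)
  ----
  1110  (14)

14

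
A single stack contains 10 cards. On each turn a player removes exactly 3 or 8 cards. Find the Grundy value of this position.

1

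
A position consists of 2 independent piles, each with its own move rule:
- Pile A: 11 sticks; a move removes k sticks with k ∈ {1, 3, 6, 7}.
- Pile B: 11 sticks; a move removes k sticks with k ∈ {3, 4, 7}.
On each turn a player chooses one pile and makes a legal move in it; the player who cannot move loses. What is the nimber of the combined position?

For pile A, compute g(0), g(1), … with moves {1, 3, 6, 7}:
g(0) = mex{} = 0
g(1) = mex{0} = 1
g(2) = mex{1} = 0
g(3) = mex{0} = 1
g(4) = mex{1} = 0
g(5) = mex{0} = 1
g(6) = mex{0,1} = 2
g(7) = mex{0,1,2} = 3
g(8) = mex{0,1,3} = 2
g(9) = mex{0,1,2} = 3
g(10) = mex{0,1,3} = 2
g(11) = mex{0,1,2} = 3
So g(11) = 3.
For pile B, compute g(0), g(1), … with moves {3, 4, 7}:
g(0) = mex{} = 0
g(1) = mex{} = 0
g(2) = mex{} = 0
g(3) = mex{0} = 1
g(4) = mex{0} = 1
g(5) = mex{0} = 1
g(6) = mex{0,1} = 2
g(7) = mex{0,1} = 2
g(8) = mex{0,1} = 2
g(9) = mex{0,1,2} = 3
g(10) = mex{1,2} = 0
g(11) = mex{1,2} = 0
So g(11) = 0.
By the Sprague-Grundy theorem, the Grundy value of a sum of independent games is the XOR of the component values.
Combined value = 3 ⊕ 0 = 3.

3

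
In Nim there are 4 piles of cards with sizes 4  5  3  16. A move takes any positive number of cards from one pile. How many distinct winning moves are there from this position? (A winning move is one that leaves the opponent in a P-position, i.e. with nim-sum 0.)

Write each in binary and XOR column by column:
  00100  (4)
  00101  (5)
  00011  (3)
  10000  (16)
  -----
  10010  (18)
The overall nim-sum is X = 18. A pile of size p has a winning move iff p XOR X < p (reduce it to p XOR X).
  4: 4 XOR 18 = 22 ≥ 4 — no move.
  5: 5 XOR 18 = 23 ≥ 5 — no move.
  3: 3 XOR 18 = 17 ≥ 3 — no move.
  16: 16 XOR 18 = 2 < 16 — winning move (to 2).
That gives 1 winning move.

1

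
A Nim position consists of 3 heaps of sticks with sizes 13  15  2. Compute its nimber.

Bitwise XOR of the heap sizes:
  1101  (13)
  1111  (15)
  0010  (2)
  ----
  0000  (0)

0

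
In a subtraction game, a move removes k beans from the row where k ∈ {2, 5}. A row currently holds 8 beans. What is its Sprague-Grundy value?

0

Build the Grundy sequence with g(k) = mex{g(k−s) : s ∈ {2, 5}, s ≤ k}:
k:     0  1  2  3  4  5  6  7  8
g(k):  0  0  1  1  0  2  1  0  0
So g(8) = 0.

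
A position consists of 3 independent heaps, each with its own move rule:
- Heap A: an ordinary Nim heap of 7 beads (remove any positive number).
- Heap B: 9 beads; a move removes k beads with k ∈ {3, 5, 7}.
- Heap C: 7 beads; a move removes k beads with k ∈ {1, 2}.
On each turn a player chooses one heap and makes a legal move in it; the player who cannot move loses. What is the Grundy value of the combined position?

Heap A is a plain Nim heap of size 7, so its Grundy value is 7.
Grundy values for heap B (subtraction set {3, 5, 7}):
g(0) = mex{} = 0
g(1) = mex{} = 0
g(2) = mex{} = 0
g(3) = mex{0} = 1
g(4) = mex{0} = 1
g(5) = mex{0} = 1
g(6) = mex{0,1} = 2
g(7) = mex{0,1} = 2
g(8) = mex{0,1} = 2
g(9) = mex{0,1,2} = 3
So g(9) = 3.
For heap C, compute g(0), g(1), … with moves {1, 2}:
g(0) = mex{} = 0
g(1) = mex{0} = 1
g(2) = mex{0,1} = 2
g(3) = mex{1,2} = 0
g(4) = mex{0,2} = 1
g(5) = mex{0,1} = 2
g(6) = mex{1,2} = 0
g(7) = mex{0,2} = 1
So g(7) = 1.
The value of a disjunctive sum is the nim-sum of the parts.
Combined value = 7 XOR 3 XOR 1 = 5.

5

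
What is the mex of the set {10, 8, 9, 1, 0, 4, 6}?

The values 0, 1 are all present; 2 is the first non-negative integer missing from the set.

2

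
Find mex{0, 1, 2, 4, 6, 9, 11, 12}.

3

The values 0, 1, 2 are all present; 3 is the first non-negative integer missing from the set.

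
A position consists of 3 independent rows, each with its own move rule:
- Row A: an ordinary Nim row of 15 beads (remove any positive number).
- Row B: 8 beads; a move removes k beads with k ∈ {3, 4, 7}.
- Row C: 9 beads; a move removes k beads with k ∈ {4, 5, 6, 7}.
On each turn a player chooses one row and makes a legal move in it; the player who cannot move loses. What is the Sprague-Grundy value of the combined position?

Row A is a plain Nim row of size 15, so its Grundy value is 15.
For row B, compute g(0), g(1), … with moves {3, 4, 7}:
k:     0  1  2  3  4  5  6  7  8
g(k):  0  0  0  1  1  1  2  2  2
So g(8) = 2.
For row C, compute g(0), g(1), … with moves {4, 5, 6, 7}:
g(0) = mex{} = 0
g(1) = mex{} = 0
g(2) = mex{} = 0
g(3) = mex{} = 0
g(4) = mex{0} = 1
g(5) = mex{0} = 1
g(6) = mex{0} = 1
g(7) = mex{0} = 1
g(8) = mex{0,1} = 2
g(9) = mex{0,1} = 2
So g(9) = 2.
By the Sprague-Grundy theorem, the Grundy value of a sum of independent games is the XOR of the component values.
Combined value = 15 ⊕ 2 ⊕ 2 = 15.

15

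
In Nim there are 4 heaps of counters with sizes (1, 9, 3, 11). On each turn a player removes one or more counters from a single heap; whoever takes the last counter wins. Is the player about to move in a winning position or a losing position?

Losing position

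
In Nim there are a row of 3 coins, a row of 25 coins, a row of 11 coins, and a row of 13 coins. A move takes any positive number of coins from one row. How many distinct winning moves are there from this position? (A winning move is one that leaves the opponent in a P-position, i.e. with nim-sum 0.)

1

Compute the nim-sum pairwise:
3 XOR 25 = 26
26 XOR 11 = 17
17 XOR 13 = 28
The overall nim-sum is X = 28. A row of size p has a winning move iff p XOR X < p (reduce it to p XOR X).
  3: 3 XOR 28 = 31 ≥ 3 — no move.
  25: 25 XOR 28 = 5 < 25 — winning move (to 5).
  11: 11 XOR 28 = 23 ≥ 11 — no move.
  13: 13 XOR 28 = 17 ≥ 13 — no move.
That gives 1 winning move.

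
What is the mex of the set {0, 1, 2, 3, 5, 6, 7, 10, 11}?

The values 0, 1, 2, 3 are all present; 4 is the first non-negative integer missing from the set.

4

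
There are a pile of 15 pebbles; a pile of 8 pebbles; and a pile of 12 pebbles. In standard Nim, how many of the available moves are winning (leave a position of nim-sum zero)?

In binary:
  1111  (15)
  1000  (8)
  1100  (12)
  ----
  1011  (11)
The overall nim-sum is X = 11. A pile of size p has a winning move iff p XOR X < p (reduce it to p XOR X).
  15: 15 XOR 11 = 4 < 15 — winning move (to 4).
  8: 8 XOR 11 = 3 < 8 — winning move (to 3).
  12: 12 XOR 11 = 7 < 12 — winning move (to 7).
That gives 3 winning moves.

3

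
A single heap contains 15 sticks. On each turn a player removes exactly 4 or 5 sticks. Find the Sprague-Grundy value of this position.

Compute g(0), g(1), … for moves {4, 5}:
k:     0  1  2  3  4  5  6  7  8  9 10 11 12 13 14 15
g(k):  0  0  0  0  1  1  1  1  2  0  0  0  0  1  1  1
So g(15) = 1.

1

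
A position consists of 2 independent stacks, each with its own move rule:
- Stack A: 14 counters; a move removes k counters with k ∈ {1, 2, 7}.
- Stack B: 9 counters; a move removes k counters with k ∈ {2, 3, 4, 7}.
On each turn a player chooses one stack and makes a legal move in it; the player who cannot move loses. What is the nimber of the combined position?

Build the Grundy sequence for stack A with g(k) = mex{g(k−s) : s ∈ {1, 2, 7}, s ≤ k}:
k:     0  1  2  3  4  5  6  7  8  9 10 11 12 13 14
g(k):  0  1  2  0  1  2  0  1  2  0  1  2  0  1  2
So g(14) = 2.
For stack B, compute g(0), g(1), … with moves {2, 3, 4, 7}:
g(0) = mex{} = 0
g(1) = mex{} = 0
g(2) = mex{0} = 1
g(3) = mex{0} = 1
g(4) = mex{0,1} = 2
g(5) = mex{0,1} = 2
g(6) = mex{1,2} = 0
g(7) = mex{0,1,2} = 3
g(8) = mex{0,2} = 1
g(9) = mex{0,1,2,3} = 4
So g(9) = 4.
The value of a disjunctive sum is the nim-sum of the parts.
Combined value = 2 ⊕ 4 = 6.

6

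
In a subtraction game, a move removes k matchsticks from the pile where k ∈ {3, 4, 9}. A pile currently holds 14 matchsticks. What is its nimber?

0

Grundy values for subtraction set {3, 4, 9}:
k:     0  1  2  3  4  5  6  7  8  9 10 11 12 13 14
g(k):  0  0  0  1  1  1  2  0  0  3  1  1  2  0  0
So g(14) = 0.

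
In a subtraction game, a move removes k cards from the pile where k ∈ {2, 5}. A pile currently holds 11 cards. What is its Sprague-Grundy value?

0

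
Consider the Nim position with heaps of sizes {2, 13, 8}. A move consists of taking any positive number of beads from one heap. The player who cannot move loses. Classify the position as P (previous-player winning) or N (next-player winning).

Compute the nim-sum pairwise:
2 XOR 13 = 15
15 XOR 8 = 7
The nim-sum is 7 ≠ 0, so this is an N-position: the player to move can win.

N-position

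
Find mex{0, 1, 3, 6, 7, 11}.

The values 0, 1 are all present; 2 is the first non-negative integer missing from the set.

2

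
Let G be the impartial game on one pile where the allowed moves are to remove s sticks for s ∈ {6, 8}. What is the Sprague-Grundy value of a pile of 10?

Grundy values for subtraction set {6, 8}:
k:     0  1  2  3  4  5  6  7  8  9 10
g(k):  0  0  0  0  0  0  1  1  1  1  1
So g(10) = 1.

1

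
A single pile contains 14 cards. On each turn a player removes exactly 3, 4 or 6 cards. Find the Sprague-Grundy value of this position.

Compute g(0), g(1), … for moves {3, 4, 6}:
k:     0  1  2  3  4  5  6  7  8  9 10 11 12 13 14
g(k):  0  0  0  1  1  1  2  2  2  0  0  0  1  1  1
So g(14) = 1.

1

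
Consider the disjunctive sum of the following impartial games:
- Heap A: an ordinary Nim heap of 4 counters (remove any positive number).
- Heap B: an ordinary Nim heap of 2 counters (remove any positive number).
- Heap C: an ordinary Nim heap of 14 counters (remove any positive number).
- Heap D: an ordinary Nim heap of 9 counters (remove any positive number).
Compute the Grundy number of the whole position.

Heap A is a plain Nim heap of size 4, so its Grundy value is 4.
Heap B is a plain Nim heap of size 2, so its Grundy value is 2.
Heap C is a plain Nim heap of size 14, so its Grundy value is 14.
Heap D is a plain Nim heap of size 9, so its Grundy value is 9.
The value of a disjunctive sum is the nim-sum of the parts.
Combined value = 4 XOR 2 XOR 14 XOR 9 = 1.

1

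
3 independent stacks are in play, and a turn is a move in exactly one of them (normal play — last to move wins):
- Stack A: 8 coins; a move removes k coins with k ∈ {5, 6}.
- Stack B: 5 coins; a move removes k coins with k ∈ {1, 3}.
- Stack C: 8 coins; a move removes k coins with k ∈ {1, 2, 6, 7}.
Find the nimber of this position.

0

Grundy values for stack A (subtraction set {5, 6}):
k:     0  1  2  3  4  5  6  7  8
g(k):  0  0  0  0  0  1  1  1  1
So g(8) = 1.
Build the Grundy sequence for stack B with g(k) = mex{g(k−s) : s ∈ {1, 3}, s ≤ k}:
g(0) = mex{} = 0
g(1) = mex{0} = 1
g(2) = mex{1} = 0
g(3) = mex{0} = 1
g(4) = mex{1} = 0
g(5) = mex{0} = 1
So g(5) = 1.
Grundy values for stack C (subtraction set {1, 2, 6, 7}):
g(0) = mex{} = 0
g(1) = mex{0} = 1
g(2) = mex{0,1} = 2
g(3) = mex{1,2} = 0
g(4) = mex{0,2} = 1
g(5) = mex{0,1} = 2
g(6) = mex{0,1,2} = 3
g(7) = mex{0,1,2,3} = 4
g(8) = mex{1,2,3,4} = 0
So g(8) = 0.
The value of a disjunctive sum is the nim-sum of the parts.
Combined value = 1 ⊕ 1 ⊕ 0 = 0.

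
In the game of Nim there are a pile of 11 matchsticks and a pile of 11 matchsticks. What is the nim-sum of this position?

0

Compute the nim-sum pairwise:
11 ⊕ 11 = 0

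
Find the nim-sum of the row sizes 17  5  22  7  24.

In binary:
  10001  (17)
  00101  (5)
  10110  (22)
  00111  (7)
  11000  (24)
  -----
  11101  (29)

29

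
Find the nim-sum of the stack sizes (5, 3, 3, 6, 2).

Compute the nim-sum pairwise:
5 ^ 3 = 6
6 ^ 3 = 5
5 ^ 6 = 3
3 ^ 2 = 1

1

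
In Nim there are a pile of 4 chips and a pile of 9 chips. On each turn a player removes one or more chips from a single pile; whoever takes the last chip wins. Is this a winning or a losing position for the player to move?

Winning position

Nim-sum: 4 ⊕ 9 = 13.
The nim-sum is 13 ≠ 0, so this is an N-position: the player to move can win.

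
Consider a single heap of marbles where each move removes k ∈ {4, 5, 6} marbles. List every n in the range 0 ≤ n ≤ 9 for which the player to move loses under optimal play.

0, 1, 2, 3

Compute g(0), g(1), … for moves {4, 5, 6}:
g(0) = mex{} = 0
g(1) = mex{} = 0
g(2) = mex{} = 0
g(3) = mex{} = 0
g(4) = mex{0} = 1
g(5) = mex{0} = 1
g(6) = mex{0} = 1
g(7) = mex{0} = 1
g(8) = mex{0,1} = 2
g(9) = mex{0,1} = 2
The P-positions (g = 0) in 0..9 are 0, 1, 2, 3.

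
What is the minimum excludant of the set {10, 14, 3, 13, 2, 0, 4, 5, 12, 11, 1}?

The values 0, 1, 2, 3, 4, 5 are all present; 6 is the first non-negative integer missing from the set.

6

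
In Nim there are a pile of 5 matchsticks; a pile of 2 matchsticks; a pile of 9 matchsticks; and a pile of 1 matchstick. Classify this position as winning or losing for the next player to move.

Winning position

Nim-sum: 5 XOR 2 XOR 9 XOR 1 = 15.
The nim-sum is 15 ≠ 0, so this is an N-position: the player to move can win.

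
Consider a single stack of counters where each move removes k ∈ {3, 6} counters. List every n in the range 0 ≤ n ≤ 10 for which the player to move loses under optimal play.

Compute g(0), g(1), … for moves {3, 6}:
g(0) = mex{} = 0
g(1) = mex{} = 0
g(2) = mex{} = 0
g(3) = mex{0} = 1
g(4) = mex{0} = 1
g(5) = mex{0} = 1
g(6) = mex{0,1} = 2
g(7) = mex{0,1} = 2
g(8) = mex{0,1} = 2
g(9) = mex{1,2} = 0
g(10) = mex{1,2} = 0
The P-positions (g = 0) in 0..10 are 0, 1, 2, 9, 10.

0, 1, 2, 9, 10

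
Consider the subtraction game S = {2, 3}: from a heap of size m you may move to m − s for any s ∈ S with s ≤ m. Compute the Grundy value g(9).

Grundy values for subtraction set {2, 3}:
g(0) = mex{} = 0
g(1) = mex{} = 0
g(2) = mex{0} = 1
g(3) = mex{0} = 1
g(4) = mex{0,1} = 2
g(5) = mex{1} = 0
g(6) = mex{1,2} = 0
g(7) = mex{0,2} = 1
g(8) = mex{0} = 1
g(9) = mex{0,1} = 2
So g(9) = 2.

2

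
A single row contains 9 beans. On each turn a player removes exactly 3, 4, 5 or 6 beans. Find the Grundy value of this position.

0

Compute g(0), g(1), … for moves {3, 4, 5, 6}:
k:     0  1  2  3  4  5  6  7  8  9
g(k):  0  0  0  1  1  1  2  2  2  0
So g(9) = 0.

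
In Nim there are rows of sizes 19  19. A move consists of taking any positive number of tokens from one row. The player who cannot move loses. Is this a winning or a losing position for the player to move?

Losing position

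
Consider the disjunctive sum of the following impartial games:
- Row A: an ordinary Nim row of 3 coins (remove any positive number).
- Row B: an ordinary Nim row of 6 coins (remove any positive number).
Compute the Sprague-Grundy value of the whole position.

5

Row A is a plain Nim row of size 3, so its Grundy value is 3.
Row B is a plain Nim row of size 6, so its Grundy value is 6.
By the Sprague-Grundy theorem, the Grundy value of a sum of independent games is the XOR of the component values.
Combined value = 3 ⊕ 6 = 5.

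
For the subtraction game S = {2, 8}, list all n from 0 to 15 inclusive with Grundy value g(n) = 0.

0, 1, 4, 5, 10, 11, 14, 15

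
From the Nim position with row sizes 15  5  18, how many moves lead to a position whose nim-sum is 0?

Nim-sum: 15 XOR 5 XOR 18 = 24.
The overall nim-sum is X = 24. A row of size p has a winning move iff p XOR X < p (reduce it to p XOR X).
  15: 15 XOR 24 = 23 ≥ 15 — no move.
  5: 5 XOR 24 = 29 ≥ 5 — no move.
  18: 18 XOR 24 = 10 < 18 — winning move (to 10).
That gives 1 winning move.

1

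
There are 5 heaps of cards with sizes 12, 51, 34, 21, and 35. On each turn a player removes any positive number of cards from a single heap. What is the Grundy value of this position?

43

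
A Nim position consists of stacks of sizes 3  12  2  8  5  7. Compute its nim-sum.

7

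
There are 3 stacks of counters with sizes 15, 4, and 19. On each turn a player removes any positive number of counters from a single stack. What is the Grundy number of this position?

24

Compute the nim-sum pairwise:
15 XOR 4 = 11
11 XOR 19 = 24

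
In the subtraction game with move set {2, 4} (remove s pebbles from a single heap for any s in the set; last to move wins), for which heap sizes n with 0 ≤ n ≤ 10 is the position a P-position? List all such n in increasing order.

0, 1, 6, 7

Grundy values for subtraction set {2, 4}:
g(0) = mex{} = 0
g(1) = mex{} = 0
g(2) = mex{0} = 1
g(3) = mex{0} = 1
g(4) = mex{0,1} = 2
g(5) = mex{0,1} = 2
g(6) = mex{1,2} = 0
g(7) = mex{1,2} = 0
g(8) = mex{0,2} = 1
g(9) = mex{0,2} = 1
g(10) = mex{0,1} = 2
The P-positions (g = 0) in 0..10 are 0, 1, 6, 7.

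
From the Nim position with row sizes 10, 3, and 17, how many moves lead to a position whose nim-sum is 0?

Bitwise XOR of the heap sizes:
  01010  (10)
  00011  (3)
  10001  (17)
  -----
  11000  (24)
The overall nim-sum is X = 24. A row of size p has a winning move iff p XOR X < p (reduce it to p XOR X).
  10: 10 XOR 24 = 18 ≥ 10 — no move.
  3: 3 XOR 24 = 27 ≥ 3 — no move.
  17: 17 XOR 24 = 9 < 17 — winning move (to 9).
That gives 1 winning move.

1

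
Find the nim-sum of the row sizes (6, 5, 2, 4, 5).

Nim-sum: 6 ^ 5 ^ 2 ^ 4 ^ 5 = 0.

0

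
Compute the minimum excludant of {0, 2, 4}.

0 is in the set but 1 is not, so the mex is 1.

1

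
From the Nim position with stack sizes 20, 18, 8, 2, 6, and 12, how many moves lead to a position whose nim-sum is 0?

3

Compute the nim-sum pairwise:
20 ⊕ 18 = 6
6 ⊕ 8 = 14
14 ⊕ 2 = 12
12 ⊕ 6 = 10
10 ⊕ 12 = 6
The overall nim-sum is X = 6. A stack of size p has a winning move iff p XOR X < p (reduce it to p XOR X).
  20: 20 XOR 6 = 18 < 20 — winning move (to 18).
  18: 18 XOR 6 = 20 ≥ 18 — no move.
  8: 8 XOR 6 = 14 ≥ 8 — no move.
  2: 2 XOR 6 = 4 ≥ 2 — no move.
  6: 6 XOR 6 = 0 < 6 — winning move (to 0).
  12: 12 XOR 6 = 10 < 12 — winning move (to 10).
That gives 3 winning moves.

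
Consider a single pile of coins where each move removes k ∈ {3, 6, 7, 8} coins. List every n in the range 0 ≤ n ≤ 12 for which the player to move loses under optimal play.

0, 1, 2, 11, 12

Compute g(0), g(1), … for moves {3, 6, 7, 8}:
k:     0  1  2  3  4  5  6  7  8  9 10 11 12
g(k):  0  0  0  1  1  1  2  2  2  3  3  0  0
The P-positions (g = 0) in 0..12 are 0, 1, 2, 11, 12.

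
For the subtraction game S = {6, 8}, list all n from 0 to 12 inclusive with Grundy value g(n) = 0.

0, 1, 2, 3, 4, 5

Build the Grundy sequence with g(k) = mex{g(k−s) : s ∈ {6, 8}, s ≤ k}:
k:     0  1  2  3  4  5  6  7  8  9 10 11 12
g(k):  0  0  0  0  0  0  1  1  1  1  1  1  2
The P-positions (g = 0) in 0..12 are 0, 1, 2, 3, 4, 5.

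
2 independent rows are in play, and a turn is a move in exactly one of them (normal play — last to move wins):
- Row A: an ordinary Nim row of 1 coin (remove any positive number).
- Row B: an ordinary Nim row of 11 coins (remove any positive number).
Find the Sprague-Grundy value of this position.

10

Row A is a plain Nim row of size 1, so its Grundy value is 1.
Row B is a plain Nim row of size 11, so its Grundy value is 11.
By the Sprague-Grundy theorem, the Grundy value of a sum of independent games is the XOR of the component values.
Combined value = 1 XOR 11 = 10.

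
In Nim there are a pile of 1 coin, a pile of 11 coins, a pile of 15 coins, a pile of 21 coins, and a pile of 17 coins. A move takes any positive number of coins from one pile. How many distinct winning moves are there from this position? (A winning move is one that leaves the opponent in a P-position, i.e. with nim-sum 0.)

Nim-sum: 1 ^ 11 ^ 15 ^ 21 ^ 17 = 1.
The overall nim-sum is X = 1. A pile of size p has a winning move iff p XOR X < p (reduce it to p XOR X).
  1: 1 XOR 1 = 0 < 1 — winning move (to 0).
  11: 11 XOR 1 = 10 < 11 — winning move (to 10).
  15: 15 XOR 1 = 14 < 15 — winning move (to 14).
  21: 21 XOR 1 = 20 < 21 — winning move (to 20).
  17: 17 XOR 1 = 16 < 17 — winning move (to 16).
That gives 5 winning moves.

5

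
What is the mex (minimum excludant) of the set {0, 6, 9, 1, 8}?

2

The values 0, 1 are all present; 2 is the first non-negative integer missing from the set.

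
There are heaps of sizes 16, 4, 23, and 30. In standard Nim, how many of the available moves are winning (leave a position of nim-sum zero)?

3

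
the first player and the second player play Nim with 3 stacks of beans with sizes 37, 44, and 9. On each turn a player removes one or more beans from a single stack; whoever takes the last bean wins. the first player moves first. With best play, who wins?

Compute the nim-sum pairwise:
37 XOR 44 = 9
9 XOR 9 = 0
The nim-sum is 0, so this is a P-position: the player to move is in a losing position under optimal play; the first player is about to move from it and so loses — the second player wins.

the second player wins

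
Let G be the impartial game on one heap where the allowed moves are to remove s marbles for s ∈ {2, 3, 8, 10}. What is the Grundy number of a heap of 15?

Compute g(0), g(1), … for moves {2, 3, 8, 10}:
k:     0  1  2  3  4  5  6  7  8  9 10 11 12 13 14 15
g(k):  0  0  1  1  2  0  0  1  1  2  2  3  0  4  1  2
So g(15) = 2.

2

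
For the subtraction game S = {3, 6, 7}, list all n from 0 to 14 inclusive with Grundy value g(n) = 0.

Grundy values for subtraction set {3, 6, 7}:
k:     0  1  2  3  4  5  6  7  8  9 10 11 12 13 14
g(k):  0  0  0  1  1  1  2  2  2  3  0  0  0  1  1
The P-positions (g = 0) in 0..14 are 0, 1, 2, 10, 11, 12.

0, 1, 2, 10, 11, 12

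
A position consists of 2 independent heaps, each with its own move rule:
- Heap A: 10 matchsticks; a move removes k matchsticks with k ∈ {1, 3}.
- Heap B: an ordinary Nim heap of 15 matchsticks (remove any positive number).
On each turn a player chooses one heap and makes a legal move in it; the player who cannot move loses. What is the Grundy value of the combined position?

15

Grundy values for heap A (subtraction set {1, 3}):
k:     0  1  2  3  4  5  6  7  8  9 10
g(k):  0  1  0  1  0  1  0  1  0  1  0
So g(10) = 0.
Heap B is a plain Nim heap of size 15, so its Grundy value is 15.
By the Sprague-Grundy theorem, the Grundy value of a sum of independent games is the XOR of the component values.
Combined value = 0 ⊕ 15 = 15.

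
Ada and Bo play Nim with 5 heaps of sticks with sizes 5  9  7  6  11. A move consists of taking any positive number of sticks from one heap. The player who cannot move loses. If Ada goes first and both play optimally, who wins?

Nim-sum: 5 ⊕ 9 ⊕ 7 ⊕ 6 ⊕ 11 = 6.
The nim-sum is 6 ≠ 0, so this is an N-position: the player to move can win; Ada has a winning move.

Ada wins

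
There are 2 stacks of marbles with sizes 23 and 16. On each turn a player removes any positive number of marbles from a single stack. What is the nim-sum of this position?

Compute the nim-sum pairwise:
23 XOR 16 = 7

7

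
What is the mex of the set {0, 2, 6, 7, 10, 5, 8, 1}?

The values 0, 1, 2 are all present; 3 is the first non-negative integer missing from the set.

3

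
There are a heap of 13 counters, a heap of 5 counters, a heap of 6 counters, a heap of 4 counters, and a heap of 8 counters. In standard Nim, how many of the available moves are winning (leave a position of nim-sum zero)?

Nim-sum: 13 ^ 5 ^ 6 ^ 4 ^ 8 = 2.
The overall nim-sum is X = 2. A heap of size p has a winning move iff p XOR X < p (reduce it to p XOR X).
  13: 13 XOR 2 = 15 ≥ 13 — no move.
  5: 5 XOR 2 = 7 ≥ 5 — no move.
  6: 6 XOR 2 = 4 < 6 — winning move (to 4).
  4: 4 XOR 2 = 6 ≥ 4 — no move.
  8: 8 XOR 2 = 10 ≥ 8 — no move.
That gives 1 winning move.

1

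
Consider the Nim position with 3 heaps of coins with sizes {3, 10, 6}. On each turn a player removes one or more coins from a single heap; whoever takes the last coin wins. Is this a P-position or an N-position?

In binary:
  0011  (3)
  1010  (10)
  0110  (6)
  ----
  1111  (15)
The nim-sum is 15 ≠ 0, so this is an N-position: the player to move can win.

N-position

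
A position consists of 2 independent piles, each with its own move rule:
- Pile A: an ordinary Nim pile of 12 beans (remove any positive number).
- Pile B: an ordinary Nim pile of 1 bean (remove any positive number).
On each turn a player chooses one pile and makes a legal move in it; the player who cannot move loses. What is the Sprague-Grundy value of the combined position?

13

Pile A is a plain Nim pile of size 12, so its Grundy value is 12.
Pile B is a plain Nim pile of size 1, so its Grundy value is 1.
By the Sprague-Grundy theorem, the Grundy value of a sum of independent games is the XOR of the component values.
Combined value = 12 ⊕ 1 = 13.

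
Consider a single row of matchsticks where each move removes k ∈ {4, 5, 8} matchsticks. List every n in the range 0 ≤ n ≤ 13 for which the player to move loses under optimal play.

0, 1, 2, 3, 12, 13

Grundy values for subtraction set {4, 5, 8}:
g(0) = mex{} = 0
g(1) = mex{} = 0
g(2) = mex{} = 0
g(3) = mex{} = 0
g(4) = mex{0} = 1
g(5) = mex{0} = 1
g(6) = mex{0} = 1
g(7) = mex{0} = 1
g(8) = mex{0,1} = 2
g(9) = mex{0,1} = 2
g(10) = mex{0,1} = 2
g(11) = mex{0,1} = 2
g(12) = mex{1,2} = 0
g(13) = mex{1,2} = 0
The P-positions (g = 0) in 0..13 are 0, 1, 2, 3, 12, 13.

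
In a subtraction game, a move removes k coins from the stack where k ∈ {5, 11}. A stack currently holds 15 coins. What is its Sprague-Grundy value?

1

Build the Grundy sequence with g(k) = mex{g(k−s) : s ∈ {5, 11}, s ≤ k}:
k:     0  1  2  3  4  5  6  7  8  9 10 11 12 13 14 15
g(k):  0  0  0  0  0  1  1  1  1  1  0  2  2  2  2  1
So g(15) = 1.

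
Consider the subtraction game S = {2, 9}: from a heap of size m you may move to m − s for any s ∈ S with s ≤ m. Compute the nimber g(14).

1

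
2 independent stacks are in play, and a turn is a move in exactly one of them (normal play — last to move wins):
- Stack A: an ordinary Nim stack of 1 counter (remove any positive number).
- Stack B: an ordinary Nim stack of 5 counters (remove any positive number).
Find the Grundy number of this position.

4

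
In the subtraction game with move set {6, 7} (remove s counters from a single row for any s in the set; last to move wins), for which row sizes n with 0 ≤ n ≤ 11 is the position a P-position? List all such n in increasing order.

Grundy values for subtraction set {6, 7}:
k:     0  1  2  3  4  5  6  7  8  9 10 11
g(k):  0  0  0  0  0  0  1  1  1  1  1  1
The P-positions (g = 0) in 0..11 are 0, 1, 2, 3, 4, 5.

0, 1, 2, 3, 4, 5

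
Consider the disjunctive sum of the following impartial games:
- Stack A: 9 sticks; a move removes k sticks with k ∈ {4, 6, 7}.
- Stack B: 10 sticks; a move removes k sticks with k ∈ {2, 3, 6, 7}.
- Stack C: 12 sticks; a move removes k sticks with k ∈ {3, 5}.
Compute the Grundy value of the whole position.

3

For stack A, compute g(0), g(1), … with moves {4, 6, 7}:
g(0) = mex{} = 0
g(1) = mex{} = 0
g(2) = mex{} = 0
g(3) = mex{} = 0
g(4) = mex{0} = 1
g(5) = mex{0} = 1
g(6) = mex{0} = 1
g(7) = mex{0} = 1
g(8) = mex{0,1} = 2
g(9) = mex{0,1} = 2
So g(9) = 2.
For stack B, compute g(0), g(1), … with moves {2, 3, 6, 7}:
g(0) = mex{} = 0
g(1) = mex{} = 0
g(2) = mex{0} = 1
g(3) = mex{0} = 1
g(4) = mex{0,1} = 2
g(5) = mex{1} = 0
g(6) = mex{0,1,2} = 3
g(7) = mex{0,2} = 1
g(8) = mex{0,1,3} = 2
g(9) = mex{1,3} = 0
g(10) = mex{1,2} = 0
So g(10) = 0.
Grundy values for stack C (subtraction set {3, 5}):
g(0) = mex{} = 0
g(1) = mex{} = 0
g(2) = mex{} = 0
g(3) = mex{0} = 1
g(4) = mex{0} = 1
g(5) = mex{0} = 1
g(6) = mex{0,1} = 2
g(7) = mex{0,1} = 2
g(8) = mex{1} = 0
g(9) = mex{1,2} = 0
g(10) = mex{1,2} = 0
g(11) = mex{0,2} = 1
g(12) = mex{0,2} = 1
So g(12) = 1.
By the Sprague-Grundy theorem, the Grundy value of a sum of independent games is the XOR of the component values.
Combined value = 2 ⊕ 0 ⊕ 1 = 3.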